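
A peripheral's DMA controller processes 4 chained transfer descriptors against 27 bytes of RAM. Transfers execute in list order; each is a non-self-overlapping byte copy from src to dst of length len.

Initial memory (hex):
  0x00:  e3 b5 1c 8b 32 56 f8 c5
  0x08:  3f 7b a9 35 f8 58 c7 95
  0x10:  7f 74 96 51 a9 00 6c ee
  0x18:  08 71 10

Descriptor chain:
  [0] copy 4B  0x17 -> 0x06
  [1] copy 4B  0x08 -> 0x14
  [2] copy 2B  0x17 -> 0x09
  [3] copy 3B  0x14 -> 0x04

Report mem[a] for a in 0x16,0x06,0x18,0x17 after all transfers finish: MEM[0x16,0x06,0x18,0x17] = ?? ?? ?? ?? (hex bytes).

[0] 0x17->0x06 len=4 : ee 08 71 10
[1] 0x08->0x14 len=4 : 71 10 a9 35
[2] 0x17->0x09 len=2 : 35 08
[3] 0x14->0x04 len=3 : 71 10 a9
query mem[0x16]=0xa9, mem[0x06]=0xa9, mem[0x18]=0x08, mem[0x17]=0x35

MEM[0x16,0x06,0x18,0x17] = a9 a9 08 35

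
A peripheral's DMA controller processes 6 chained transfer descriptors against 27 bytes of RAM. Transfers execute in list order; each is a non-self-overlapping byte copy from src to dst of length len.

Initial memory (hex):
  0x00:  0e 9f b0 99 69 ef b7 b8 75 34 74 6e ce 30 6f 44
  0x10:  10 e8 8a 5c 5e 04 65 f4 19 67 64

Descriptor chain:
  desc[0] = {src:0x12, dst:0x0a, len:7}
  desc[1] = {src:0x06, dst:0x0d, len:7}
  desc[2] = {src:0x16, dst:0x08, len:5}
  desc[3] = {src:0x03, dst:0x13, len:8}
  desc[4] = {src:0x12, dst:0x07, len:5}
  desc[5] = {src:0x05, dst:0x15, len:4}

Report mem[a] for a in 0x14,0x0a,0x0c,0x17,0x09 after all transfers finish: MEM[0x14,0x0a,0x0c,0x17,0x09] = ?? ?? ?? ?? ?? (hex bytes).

D0: mem[0x0a..0x10] <- [8a 5c 5e 04 65 f4 19]
D1: mem[0x0d..0x13] <- [b7 b8 75 34 8a 5c 5e]
D2: mem[0x08..0x0c] <- [65 f4 19 67 64]
D3: mem[0x13..0x1a] <- [99 69 ef b7 b8 65 f4 19]
D4: mem[0x07..0x0b] <- [5c 99 69 ef b7]
D5: mem[0x15..0x18] <- [ef b7 5c 99]
query mem[0x14]=0x69, mem[0x0a]=0xef, mem[0x0c]=0x64, mem[0x17]=0x5c, mem[0x09]=0x69

MEM[0x14,0x0a,0x0c,0x17,0x09] = 69 ef 64 5c 69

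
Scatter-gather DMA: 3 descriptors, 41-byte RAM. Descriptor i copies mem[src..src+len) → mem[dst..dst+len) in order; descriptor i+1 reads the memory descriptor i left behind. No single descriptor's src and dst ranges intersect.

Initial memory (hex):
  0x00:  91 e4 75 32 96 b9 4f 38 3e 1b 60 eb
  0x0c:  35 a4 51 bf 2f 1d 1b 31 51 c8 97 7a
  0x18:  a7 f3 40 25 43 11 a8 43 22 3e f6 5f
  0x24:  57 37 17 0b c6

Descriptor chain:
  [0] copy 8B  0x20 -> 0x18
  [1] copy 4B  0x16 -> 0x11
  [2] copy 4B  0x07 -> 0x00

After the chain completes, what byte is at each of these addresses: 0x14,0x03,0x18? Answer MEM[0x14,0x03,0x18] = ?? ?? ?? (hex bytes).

MEM[0x14,0x03,0x18] = 3e 60 22

[0] 0x20->0x18 len=8 : 22 3e f6 5f 57 37 17 0b
[1] 0x16->0x11 len=4 : 97 7a 22 3e
[2] 0x07->0x00 len=4 : 38 3e 1b 60
query mem[0x14]=0x3e, mem[0x03]=0x60, mem[0x18]=0x22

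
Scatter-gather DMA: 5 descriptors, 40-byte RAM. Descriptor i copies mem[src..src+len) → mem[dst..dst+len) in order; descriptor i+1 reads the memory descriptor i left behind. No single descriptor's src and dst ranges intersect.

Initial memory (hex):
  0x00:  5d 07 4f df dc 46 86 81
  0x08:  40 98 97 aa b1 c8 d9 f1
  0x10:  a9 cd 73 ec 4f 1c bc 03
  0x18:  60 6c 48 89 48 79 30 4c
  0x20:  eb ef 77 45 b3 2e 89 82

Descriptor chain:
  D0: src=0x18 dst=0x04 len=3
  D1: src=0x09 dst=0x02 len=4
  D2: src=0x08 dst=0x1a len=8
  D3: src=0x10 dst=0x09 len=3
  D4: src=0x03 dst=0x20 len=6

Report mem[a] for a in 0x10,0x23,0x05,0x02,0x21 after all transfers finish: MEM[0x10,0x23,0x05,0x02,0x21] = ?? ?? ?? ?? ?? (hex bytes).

#0 dst[0x04+3] := {0x60,0x6c,0x48}
#1 dst[0x02+4] := {0x98,0x97,0xaa,0xb1}
#2 dst[0x1a+8] := {0x40,0x98,0x97,0xaa,0xb1,0xc8,0xd9,0xf1}
#3 dst[0x09+3] := {0xa9,0xcd,0x73}
#4 dst[0x20+6] := {0x97,0xaa,0xb1,0x48,0x81,0x40}
query mem[0x10]=0xa9, mem[0x23]=0x48, mem[0x05]=0xb1, mem[0x02]=0x98, mem[0x21]=0xaa

MEM[0x10,0x23,0x05,0x02,0x21] = a9 48 b1 98 aa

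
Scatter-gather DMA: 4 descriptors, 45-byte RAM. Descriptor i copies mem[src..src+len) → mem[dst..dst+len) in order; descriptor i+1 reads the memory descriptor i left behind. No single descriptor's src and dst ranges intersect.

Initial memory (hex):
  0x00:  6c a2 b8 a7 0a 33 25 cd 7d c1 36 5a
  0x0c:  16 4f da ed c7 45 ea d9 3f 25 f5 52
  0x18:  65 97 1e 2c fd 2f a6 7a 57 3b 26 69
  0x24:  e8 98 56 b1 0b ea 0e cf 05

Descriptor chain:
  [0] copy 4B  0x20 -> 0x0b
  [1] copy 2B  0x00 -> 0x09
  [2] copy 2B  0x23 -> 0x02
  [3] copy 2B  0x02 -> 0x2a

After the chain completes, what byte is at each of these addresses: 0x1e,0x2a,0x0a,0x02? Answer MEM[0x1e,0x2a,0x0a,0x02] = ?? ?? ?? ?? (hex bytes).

MEM[0x1e,0x2a,0x0a,0x02] = a6 69 a2 69

[0] 0x20->0x0b len=4 : 57 3b 26 69
[1] 0x00->0x09 len=2 : 6c a2
[2] 0x23->0x02 len=2 : 69 e8
[3] 0x02->0x2a len=2 : 69 e8
query mem[0x1e]=0xa6, mem[0x2a]=0x69, mem[0x0a]=0xa2, mem[0x02]=0x69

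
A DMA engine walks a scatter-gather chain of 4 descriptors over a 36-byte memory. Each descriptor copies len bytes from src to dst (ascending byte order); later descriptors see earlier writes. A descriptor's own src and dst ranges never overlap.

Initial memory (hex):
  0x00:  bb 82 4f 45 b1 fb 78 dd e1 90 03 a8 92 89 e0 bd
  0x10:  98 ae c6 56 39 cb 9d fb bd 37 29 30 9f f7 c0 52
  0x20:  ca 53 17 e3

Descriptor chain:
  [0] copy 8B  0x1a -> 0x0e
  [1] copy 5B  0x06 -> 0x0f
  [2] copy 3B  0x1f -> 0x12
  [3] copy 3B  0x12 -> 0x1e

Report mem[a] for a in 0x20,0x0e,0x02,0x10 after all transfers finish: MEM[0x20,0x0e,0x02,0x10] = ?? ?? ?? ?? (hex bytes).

  after D0: wrote 8B at 0x0e = 29309ff7c052ca53
  after D1: wrote 5B at 0x0f = 78dde19003
  after D2: wrote 3B at 0x12 = 52ca53
  after D3: wrote 3B at 0x1e = 52ca53
query mem[0x20]=0x53, mem[0x0e]=0x29, mem[0x02]=0x4f, mem[0x10]=0xdd

MEM[0x20,0x0e,0x02,0x10] = 53 29 4f dd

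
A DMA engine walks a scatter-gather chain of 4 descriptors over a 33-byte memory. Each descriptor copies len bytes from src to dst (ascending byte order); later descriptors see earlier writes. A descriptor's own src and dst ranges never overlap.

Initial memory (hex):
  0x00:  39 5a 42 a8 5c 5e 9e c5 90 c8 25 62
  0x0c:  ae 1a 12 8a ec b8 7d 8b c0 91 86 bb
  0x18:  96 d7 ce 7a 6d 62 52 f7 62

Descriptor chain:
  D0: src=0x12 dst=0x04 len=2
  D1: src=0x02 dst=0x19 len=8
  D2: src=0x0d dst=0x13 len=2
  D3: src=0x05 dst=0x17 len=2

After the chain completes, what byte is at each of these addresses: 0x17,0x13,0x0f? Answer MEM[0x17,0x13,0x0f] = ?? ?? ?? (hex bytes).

[0] 0x12->0x04 len=2 : 7d 8b
[1] 0x02->0x19 len=8 : 42 a8 7d 8b 9e c5 90 c8
[2] 0x0d->0x13 len=2 : 1a 12
[3] 0x05->0x17 len=2 : 8b 9e
query mem[0x17]=0x8b, mem[0x13]=0x1a, mem[0x0f]=0x8a

MEM[0x17,0x13,0x0f] = 8b 1a 8a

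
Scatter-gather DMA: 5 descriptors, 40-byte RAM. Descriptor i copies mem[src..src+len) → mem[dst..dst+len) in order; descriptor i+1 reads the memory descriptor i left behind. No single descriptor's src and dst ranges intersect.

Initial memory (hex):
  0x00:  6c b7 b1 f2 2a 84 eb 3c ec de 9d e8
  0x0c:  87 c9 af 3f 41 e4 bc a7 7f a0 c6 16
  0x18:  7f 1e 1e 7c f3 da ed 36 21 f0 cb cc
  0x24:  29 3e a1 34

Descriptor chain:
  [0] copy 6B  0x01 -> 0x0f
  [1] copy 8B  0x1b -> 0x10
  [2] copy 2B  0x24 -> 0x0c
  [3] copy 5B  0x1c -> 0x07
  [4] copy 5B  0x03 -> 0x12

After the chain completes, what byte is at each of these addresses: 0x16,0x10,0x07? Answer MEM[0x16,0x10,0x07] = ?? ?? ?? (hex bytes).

  after D0: wrote 6B at 0x0f = b7b1f22a84eb
  after D1: wrote 8B at 0x10 = 7cf3daed3621f0cb
  after D2: wrote 2B at 0x0c = 293e
  after D3: wrote 5B at 0x07 = f3daed3621
  after D4: wrote 5B at 0x12 = f22a84ebf3
query mem[0x16]=0xf3, mem[0x10]=0x7c, mem[0x07]=0xf3

MEM[0x16,0x10,0x07] = f3 7c f3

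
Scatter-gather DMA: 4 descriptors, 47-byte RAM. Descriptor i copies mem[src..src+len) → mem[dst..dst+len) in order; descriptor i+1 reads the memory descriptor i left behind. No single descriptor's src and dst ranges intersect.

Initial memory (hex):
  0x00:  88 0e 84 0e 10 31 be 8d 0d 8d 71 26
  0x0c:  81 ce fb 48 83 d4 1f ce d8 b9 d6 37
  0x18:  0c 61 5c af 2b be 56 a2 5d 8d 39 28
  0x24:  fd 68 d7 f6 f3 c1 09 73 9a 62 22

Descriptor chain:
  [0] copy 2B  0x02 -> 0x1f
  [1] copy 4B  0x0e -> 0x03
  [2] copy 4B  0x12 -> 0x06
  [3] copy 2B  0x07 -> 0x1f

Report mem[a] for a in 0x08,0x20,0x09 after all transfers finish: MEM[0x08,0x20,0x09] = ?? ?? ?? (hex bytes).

MEM[0x08,0x20,0x09] = d8 d8 b9

  after D0: wrote 2B at 0x1f = 840e
  after D1: wrote 4B at 0x03 = fb4883d4
  after D2: wrote 4B at 0x06 = 1fced8b9
  after D3: wrote 2B at 0x1f = ced8
query mem[0x08]=0xd8, mem[0x20]=0xd8, mem[0x09]=0xb9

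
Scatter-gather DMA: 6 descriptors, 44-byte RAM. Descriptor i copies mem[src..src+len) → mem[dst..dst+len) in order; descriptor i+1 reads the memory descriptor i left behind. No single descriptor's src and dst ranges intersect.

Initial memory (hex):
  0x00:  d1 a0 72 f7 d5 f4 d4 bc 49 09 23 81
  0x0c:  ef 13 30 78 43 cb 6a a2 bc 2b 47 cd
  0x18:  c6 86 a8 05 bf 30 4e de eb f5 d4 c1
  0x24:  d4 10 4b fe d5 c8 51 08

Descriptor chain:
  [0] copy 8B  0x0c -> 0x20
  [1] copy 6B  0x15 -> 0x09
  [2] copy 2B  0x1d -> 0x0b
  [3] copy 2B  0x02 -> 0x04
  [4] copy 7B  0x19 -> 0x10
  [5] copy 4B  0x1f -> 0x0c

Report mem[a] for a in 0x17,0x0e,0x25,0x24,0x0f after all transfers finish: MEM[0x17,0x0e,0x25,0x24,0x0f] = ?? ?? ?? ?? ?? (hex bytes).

  after D0: wrote 8B at 0x20 = ef13307843cb6aa2
  after D1: wrote 6B at 0x09 = 2b47cdc686a8
  after D2: wrote 2B at 0x0b = 304e
  after D3: wrote 2B at 0x04 = 72f7
  after D4: wrote 7B at 0x10 = 86a805bf304ede
  after D5: wrote 4B at 0x0c = deef1330
query mem[0x17]=0xcd, mem[0x0e]=0x13, mem[0x25]=0xcb, mem[0x24]=0x43, mem[0x0f]=0x30

MEM[0x17,0x0e,0x25,0x24,0x0f] = cd 13 cb 43 30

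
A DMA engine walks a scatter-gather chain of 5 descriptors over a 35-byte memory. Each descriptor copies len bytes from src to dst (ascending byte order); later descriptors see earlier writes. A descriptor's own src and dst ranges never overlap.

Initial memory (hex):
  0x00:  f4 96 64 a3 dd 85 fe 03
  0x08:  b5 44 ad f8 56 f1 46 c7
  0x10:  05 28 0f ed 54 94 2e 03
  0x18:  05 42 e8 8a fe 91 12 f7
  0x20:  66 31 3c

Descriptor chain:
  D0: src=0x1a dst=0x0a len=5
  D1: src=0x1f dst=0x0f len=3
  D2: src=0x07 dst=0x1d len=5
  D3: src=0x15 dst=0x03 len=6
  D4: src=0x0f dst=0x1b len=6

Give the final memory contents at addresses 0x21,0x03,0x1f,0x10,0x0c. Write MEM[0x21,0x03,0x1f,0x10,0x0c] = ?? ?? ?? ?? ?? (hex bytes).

MEM[0x21,0x03,0x1f,0x10,0x0c] = 8a 94 ed 66 fe

[0] 0x1a->0x0a len=5 : e8 8a fe 91 12
[1] 0x1f->0x0f len=3 : f7 66 31
[2] 0x07->0x1d len=5 : 03 b5 44 e8 8a
[3] 0x15->0x03 len=6 : 94 2e 03 05 42 e8
[4] 0x0f->0x1b len=6 : f7 66 31 0f ed 54
query mem[0x21]=0x8a, mem[0x03]=0x94, mem[0x1f]=0xed, mem[0x10]=0x66, mem[0x0c]=0xfe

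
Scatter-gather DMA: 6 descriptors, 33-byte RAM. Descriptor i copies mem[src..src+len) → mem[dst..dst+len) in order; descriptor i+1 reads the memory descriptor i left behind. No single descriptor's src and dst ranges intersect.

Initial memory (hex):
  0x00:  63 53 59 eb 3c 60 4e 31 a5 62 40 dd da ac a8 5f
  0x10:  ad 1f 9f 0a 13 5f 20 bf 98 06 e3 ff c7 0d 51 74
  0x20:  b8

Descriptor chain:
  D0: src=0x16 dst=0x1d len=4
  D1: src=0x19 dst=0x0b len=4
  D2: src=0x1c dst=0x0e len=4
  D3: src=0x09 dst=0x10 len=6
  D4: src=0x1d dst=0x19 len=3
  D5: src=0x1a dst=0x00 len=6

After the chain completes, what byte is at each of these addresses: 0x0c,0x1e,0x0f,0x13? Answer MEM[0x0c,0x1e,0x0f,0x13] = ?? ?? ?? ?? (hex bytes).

MEM[0x0c,0x1e,0x0f,0x13] = e3 bf 20 e3

D0: mem[0x1d..0x20] <- [20 bf 98 06]
D1: mem[0x0b..0x0e] <- [06 e3 ff c7]
D2: mem[0x0e..0x11] <- [c7 20 bf 98]
D3: mem[0x10..0x15] <- [62 40 06 e3 ff c7]
D4: mem[0x19..0x1b] <- [20 bf 98]
D5: mem[0x00..0x05] <- [bf 98 c7 20 bf 98]
query mem[0x0c]=0xe3, mem[0x1e]=0xbf, mem[0x0f]=0x20, mem[0x13]=0xe3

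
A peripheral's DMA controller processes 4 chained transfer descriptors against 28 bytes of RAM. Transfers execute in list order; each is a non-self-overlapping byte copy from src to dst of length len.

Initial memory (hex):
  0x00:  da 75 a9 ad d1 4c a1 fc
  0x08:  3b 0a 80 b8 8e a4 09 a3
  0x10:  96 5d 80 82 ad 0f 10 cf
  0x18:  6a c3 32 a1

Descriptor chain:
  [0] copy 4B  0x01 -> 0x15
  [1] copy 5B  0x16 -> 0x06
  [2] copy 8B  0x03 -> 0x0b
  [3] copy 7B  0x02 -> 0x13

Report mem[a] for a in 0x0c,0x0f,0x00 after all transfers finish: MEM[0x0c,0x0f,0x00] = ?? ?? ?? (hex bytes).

D0: mem[0x15..0x18] <- [75 a9 ad d1]
D1: mem[0x06..0x0a] <- [a9 ad d1 c3 32]
D2: mem[0x0b..0x12] <- [ad d1 4c a9 ad d1 c3 32]
D3: mem[0x13..0x19] <- [a9 ad d1 4c a9 ad d1]
query mem[0x0c]=0xd1, mem[0x0f]=0xad, mem[0x00]=0xda

MEM[0x0c,0x0f,0x00] = d1 ad da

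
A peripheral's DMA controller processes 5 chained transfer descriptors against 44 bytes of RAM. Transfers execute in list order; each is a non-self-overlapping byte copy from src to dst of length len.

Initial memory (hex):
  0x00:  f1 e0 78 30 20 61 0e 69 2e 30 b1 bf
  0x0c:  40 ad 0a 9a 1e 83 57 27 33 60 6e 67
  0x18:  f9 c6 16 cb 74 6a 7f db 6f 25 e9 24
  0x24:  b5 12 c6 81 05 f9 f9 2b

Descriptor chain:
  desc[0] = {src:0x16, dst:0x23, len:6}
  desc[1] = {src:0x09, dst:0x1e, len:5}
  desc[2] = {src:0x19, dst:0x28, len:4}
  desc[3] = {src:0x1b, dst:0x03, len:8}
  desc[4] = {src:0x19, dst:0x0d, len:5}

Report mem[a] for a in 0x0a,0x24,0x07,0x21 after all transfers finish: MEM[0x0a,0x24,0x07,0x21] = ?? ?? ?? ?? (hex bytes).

MEM[0x0a,0x24,0x07,0x21] = ad 67 b1 40

D0: mem[0x23..0x28] <- [6e 67 f9 c6 16 cb]
D1: mem[0x1e..0x22] <- [30 b1 bf 40 ad]
D2: mem[0x28..0x2b] <- [c6 16 cb 74]
D3: mem[0x03..0x0a] <- [cb 74 6a 30 b1 bf 40 ad]
D4: mem[0x0d..0x11] <- [c6 16 cb 74 6a]
query mem[0x0a]=0xad, mem[0x24]=0x67, mem[0x07]=0xb1, mem[0x21]=0x40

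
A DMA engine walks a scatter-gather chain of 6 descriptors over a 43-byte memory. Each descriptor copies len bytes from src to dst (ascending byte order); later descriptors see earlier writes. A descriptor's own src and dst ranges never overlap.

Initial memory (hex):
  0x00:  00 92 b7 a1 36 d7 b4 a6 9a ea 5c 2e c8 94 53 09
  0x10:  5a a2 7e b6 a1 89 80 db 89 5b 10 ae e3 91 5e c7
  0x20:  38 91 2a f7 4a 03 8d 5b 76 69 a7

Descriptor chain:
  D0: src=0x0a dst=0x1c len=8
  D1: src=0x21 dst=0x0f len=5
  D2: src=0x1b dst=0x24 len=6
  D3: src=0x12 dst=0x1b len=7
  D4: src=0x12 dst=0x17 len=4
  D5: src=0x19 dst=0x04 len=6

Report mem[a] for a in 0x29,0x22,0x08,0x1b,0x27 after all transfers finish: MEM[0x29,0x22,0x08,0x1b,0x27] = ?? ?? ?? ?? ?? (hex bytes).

D0: mem[0x1c..0x23] <- [5c 2e c8 94 53 09 5a a2]
D1: mem[0x0f..0x13] <- [09 5a a2 4a 03]
D2: mem[0x24..0x29] <- [ae 5c 2e c8 94 53]
D3: mem[0x1b..0x21] <- [4a 03 a1 89 80 db 89]
D4: mem[0x17..0x1a] <- [4a 03 a1 89]
D5: mem[0x04..0x09] <- [a1 89 4a 03 a1 89]
query mem[0x29]=0x53, mem[0x22]=0x5a, mem[0x08]=0xa1, mem[0x1b]=0x4a, mem[0x27]=0xc8

MEM[0x29,0x22,0x08,0x1b,0x27] = 53 5a a1 4a c8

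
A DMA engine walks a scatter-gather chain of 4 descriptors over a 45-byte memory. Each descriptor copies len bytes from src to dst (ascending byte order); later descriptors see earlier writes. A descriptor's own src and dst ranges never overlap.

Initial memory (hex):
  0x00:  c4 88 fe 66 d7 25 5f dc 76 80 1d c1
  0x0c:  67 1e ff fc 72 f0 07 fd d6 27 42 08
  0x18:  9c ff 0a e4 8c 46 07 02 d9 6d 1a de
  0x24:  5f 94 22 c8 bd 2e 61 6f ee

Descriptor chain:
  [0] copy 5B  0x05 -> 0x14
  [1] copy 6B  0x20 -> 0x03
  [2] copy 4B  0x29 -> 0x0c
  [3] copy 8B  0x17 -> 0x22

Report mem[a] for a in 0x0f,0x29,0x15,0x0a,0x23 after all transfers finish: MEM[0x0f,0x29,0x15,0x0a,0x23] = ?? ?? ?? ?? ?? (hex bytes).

D0: mem[0x14..0x18] <- [25 5f dc 76 80]
D1: mem[0x03..0x08] <- [d9 6d 1a de 5f 94]
D2: mem[0x0c..0x0f] <- [2e 61 6f ee]
D3: mem[0x22..0x29] <- [76 80 ff 0a e4 8c 46 07]
query mem[0x0f]=0xee, mem[0x29]=0x07, mem[0x15]=0x5f, mem[0x0a]=0x1d, mem[0x23]=0x80

MEM[0x0f,0x29,0x15,0x0a,0x23] = ee 07 5f 1d 80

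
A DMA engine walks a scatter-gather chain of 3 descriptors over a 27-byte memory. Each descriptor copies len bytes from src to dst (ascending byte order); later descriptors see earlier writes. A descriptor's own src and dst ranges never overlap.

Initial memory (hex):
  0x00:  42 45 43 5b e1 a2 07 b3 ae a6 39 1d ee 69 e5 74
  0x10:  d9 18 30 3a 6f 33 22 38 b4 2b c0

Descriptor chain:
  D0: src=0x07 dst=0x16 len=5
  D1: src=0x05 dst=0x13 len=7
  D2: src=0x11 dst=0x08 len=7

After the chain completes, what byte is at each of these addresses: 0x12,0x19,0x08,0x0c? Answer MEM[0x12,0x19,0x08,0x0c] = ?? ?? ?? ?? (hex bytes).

#0 dst[0x16+5] := {0xb3,0xae,0xa6,0x39,0x1d}
#1 dst[0x13+7] := {0xa2,0x07,0xb3,0xae,0xa6,0x39,0x1d}
#2 dst[0x08+7] := {0x18,0x30,0xa2,0x07,0xb3,0xae,0xa6}
query mem[0x12]=0x30, mem[0x19]=0x1d, mem[0x08]=0x18, mem[0x0c]=0xb3

MEM[0x12,0x19,0x08,0x0c] = 30 1d 18 b3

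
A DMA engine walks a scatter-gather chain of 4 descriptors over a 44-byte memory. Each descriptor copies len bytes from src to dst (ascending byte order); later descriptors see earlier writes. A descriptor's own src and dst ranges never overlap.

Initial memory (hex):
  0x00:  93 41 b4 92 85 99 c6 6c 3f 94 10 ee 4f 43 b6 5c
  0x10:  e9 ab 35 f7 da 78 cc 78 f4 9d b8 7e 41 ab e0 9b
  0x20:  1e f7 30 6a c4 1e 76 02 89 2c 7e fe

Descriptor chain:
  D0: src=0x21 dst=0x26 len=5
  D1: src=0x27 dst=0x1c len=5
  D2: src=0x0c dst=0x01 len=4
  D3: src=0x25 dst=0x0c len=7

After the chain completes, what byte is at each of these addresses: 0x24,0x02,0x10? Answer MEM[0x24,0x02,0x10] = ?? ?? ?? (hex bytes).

MEM[0x24,0x02,0x10] = c4 43 c4

[0] 0x21->0x26 len=5 : f7 30 6a c4 1e
[1] 0x27->0x1c len=5 : 30 6a c4 1e fe
[2] 0x0c->0x01 len=4 : 4f 43 b6 5c
[3] 0x25->0x0c len=7 : 1e f7 30 6a c4 1e fe
query mem[0x24]=0xc4, mem[0x02]=0x43, mem[0x10]=0xc4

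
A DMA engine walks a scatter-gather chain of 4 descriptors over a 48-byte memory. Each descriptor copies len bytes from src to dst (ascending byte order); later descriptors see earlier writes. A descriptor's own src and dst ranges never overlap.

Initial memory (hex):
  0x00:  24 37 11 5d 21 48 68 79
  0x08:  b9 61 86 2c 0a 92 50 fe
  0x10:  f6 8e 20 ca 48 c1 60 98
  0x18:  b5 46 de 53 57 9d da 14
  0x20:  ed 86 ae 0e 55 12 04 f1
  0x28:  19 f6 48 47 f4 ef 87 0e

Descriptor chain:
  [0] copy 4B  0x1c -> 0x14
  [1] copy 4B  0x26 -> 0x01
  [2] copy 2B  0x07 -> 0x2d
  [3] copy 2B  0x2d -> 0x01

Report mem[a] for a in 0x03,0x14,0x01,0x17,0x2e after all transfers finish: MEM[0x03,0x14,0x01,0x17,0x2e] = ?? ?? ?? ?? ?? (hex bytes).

  after D0: wrote 4B at 0x14 = 579dda14
  after D1: wrote 4B at 0x01 = 04f119f6
  after D2: wrote 2B at 0x2d = 79b9
  after D3: wrote 2B at 0x01 = 79b9
query mem[0x03]=0x19, mem[0x14]=0x57, mem[0x01]=0x79, mem[0x17]=0x14, mem[0x2e]=0xb9

MEM[0x03,0x14,0x01,0x17,0x2e] = 19 57 79 14 b9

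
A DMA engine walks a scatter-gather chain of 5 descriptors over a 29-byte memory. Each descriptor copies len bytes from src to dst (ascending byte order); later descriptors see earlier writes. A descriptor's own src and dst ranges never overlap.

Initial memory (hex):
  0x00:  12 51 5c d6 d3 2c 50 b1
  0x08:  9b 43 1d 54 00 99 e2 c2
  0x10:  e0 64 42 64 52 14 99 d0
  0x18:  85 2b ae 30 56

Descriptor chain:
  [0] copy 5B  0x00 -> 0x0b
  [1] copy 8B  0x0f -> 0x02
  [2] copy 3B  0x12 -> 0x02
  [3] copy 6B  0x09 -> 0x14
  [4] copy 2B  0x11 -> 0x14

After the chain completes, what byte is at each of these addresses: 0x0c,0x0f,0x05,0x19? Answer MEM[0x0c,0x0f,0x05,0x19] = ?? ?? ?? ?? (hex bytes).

#0 dst[0x0b+5] := {0x12,0x51,0x5c,0xd6,0xd3}
#1 dst[0x02+8] := {0xd3,0xe0,0x64,0x42,0x64,0x52,0x14,0x99}
#2 dst[0x02+3] := {0x42,0x64,0x52}
#3 dst[0x14+6] := {0x99,0x1d,0x12,0x51,0x5c,0xd6}
#4 dst[0x14+2] := {0x64,0x42}
query mem[0x0c]=0x51, mem[0x0f]=0xd3, mem[0x05]=0x42, mem[0x19]=0xd6

MEM[0x0c,0x0f,0x05,0x19] = 51 d3 42 d6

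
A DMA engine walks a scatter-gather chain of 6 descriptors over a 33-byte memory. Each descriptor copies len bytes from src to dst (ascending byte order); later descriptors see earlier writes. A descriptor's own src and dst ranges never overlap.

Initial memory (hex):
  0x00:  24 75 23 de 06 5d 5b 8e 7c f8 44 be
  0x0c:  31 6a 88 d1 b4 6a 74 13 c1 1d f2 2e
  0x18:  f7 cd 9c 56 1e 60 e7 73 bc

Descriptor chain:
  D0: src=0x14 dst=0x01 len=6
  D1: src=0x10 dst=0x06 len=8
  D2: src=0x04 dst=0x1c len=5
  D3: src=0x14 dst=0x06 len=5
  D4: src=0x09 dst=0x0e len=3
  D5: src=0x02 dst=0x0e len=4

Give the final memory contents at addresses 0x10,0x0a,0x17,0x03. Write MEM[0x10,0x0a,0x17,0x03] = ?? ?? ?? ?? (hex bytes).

MEM[0x10,0x0a,0x17,0x03] = 2e f7 2e f2

  after D0: wrote 6B at 0x01 = c11df22ef7cd
  after D1: wrote 8B at 0x06 = b46a7413c11df22e
  after D2: wrote 5B at 0x1c = 2ef7b46a74
  after D3: wrote 5B at 0x06 = c11df22ef7
  after D4: wrote 3B at 0x0e = 2ef71d
  after D5: wrote 4B at 0x0e = 1df22ef7
query mem[0x10]=0x2e, mem[0x0a]=0xf7, mem[0x17]=0x2e, mem[0x03]=0xf2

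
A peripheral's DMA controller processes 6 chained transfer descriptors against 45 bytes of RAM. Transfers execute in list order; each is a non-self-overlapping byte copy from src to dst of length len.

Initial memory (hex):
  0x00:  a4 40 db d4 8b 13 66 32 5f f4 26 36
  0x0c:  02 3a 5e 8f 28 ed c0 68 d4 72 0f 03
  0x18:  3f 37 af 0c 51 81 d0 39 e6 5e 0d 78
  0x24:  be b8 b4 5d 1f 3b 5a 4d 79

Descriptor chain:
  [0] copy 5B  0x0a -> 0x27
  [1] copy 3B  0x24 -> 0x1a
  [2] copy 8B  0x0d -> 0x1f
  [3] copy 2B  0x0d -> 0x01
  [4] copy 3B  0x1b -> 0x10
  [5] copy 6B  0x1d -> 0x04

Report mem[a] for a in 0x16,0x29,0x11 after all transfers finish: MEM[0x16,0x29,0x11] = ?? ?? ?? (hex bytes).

[0] 0x0a->0x27 len=5 : 26 36 02 3a 5e
[1] 0x24->0x1a len=3 : be b8 b4
[2] 0x0d->0x1f len=8 : 3a 5e 8f 28 ed c0 68 d4
[3] 0x0d->0x01 len=2 : 3a 5e
[4] 0x1b->0x10 len=3 : b8 b4 81
[5] 0x1d->0x04 len=6 : 81 d0 3a 5e 8f 28
query mem[0x16]=0x0f, mem[0x29]=0x02, mem[0x11]=0xb4

MEM[0x16,0x29,0x11] = 0f 02 b4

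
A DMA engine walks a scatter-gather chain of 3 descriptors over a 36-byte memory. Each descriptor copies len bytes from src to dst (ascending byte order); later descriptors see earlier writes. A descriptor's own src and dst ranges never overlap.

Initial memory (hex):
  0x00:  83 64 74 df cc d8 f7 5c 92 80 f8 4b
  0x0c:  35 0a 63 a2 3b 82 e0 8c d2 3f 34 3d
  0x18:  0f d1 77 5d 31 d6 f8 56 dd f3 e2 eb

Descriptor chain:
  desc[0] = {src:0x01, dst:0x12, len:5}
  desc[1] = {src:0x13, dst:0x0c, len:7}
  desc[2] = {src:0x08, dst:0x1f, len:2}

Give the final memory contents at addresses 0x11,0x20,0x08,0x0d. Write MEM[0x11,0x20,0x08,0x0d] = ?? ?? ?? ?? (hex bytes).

MEM[0x11,0x20,0x08,0x0d] = 0f 80 92 df

#0 dst[0x12+5] := {0x64,0x74,0xdf,0xcc,0xd8}
#1 dst[0x0c+7] := {0x74,0xdf,0xcc,0xd8,0x3d,0x0f,0xd1}
#2 dst[0x1f+2] := {0x92,0x80}
query mem[0x11]=0x0f, mem[0x20]=0x80, mem[0x08]=0x92, mem[0x0d]=0xdf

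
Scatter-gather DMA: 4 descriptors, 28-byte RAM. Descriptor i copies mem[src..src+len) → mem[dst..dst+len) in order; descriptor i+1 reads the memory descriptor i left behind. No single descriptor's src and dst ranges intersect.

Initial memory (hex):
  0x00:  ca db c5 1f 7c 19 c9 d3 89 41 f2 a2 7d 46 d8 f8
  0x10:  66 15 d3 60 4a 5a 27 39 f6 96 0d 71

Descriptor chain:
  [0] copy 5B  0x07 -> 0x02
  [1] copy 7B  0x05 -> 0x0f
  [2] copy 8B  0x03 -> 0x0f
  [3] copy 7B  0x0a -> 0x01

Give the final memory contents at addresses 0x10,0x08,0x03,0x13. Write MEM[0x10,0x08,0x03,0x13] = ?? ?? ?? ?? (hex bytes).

  after D0: wrote 5B at 0x02 = d38941f2a2
  after D1: wrote 7B at 0x0f = f2a2d38941f2a2
  after D2: wrote 8B at 0x0f = 8941f2a2d38941f2
  after D3: wrote 7B at 0x01 = f2a27d46d88941
query mem[0x10]=0x41, mem[0x08]=0x89, mem[0x03]=0x7d, mem[0x13]=0xd3

MEM[0x10,0x08,0x03,0x13] = 41 89 7d d3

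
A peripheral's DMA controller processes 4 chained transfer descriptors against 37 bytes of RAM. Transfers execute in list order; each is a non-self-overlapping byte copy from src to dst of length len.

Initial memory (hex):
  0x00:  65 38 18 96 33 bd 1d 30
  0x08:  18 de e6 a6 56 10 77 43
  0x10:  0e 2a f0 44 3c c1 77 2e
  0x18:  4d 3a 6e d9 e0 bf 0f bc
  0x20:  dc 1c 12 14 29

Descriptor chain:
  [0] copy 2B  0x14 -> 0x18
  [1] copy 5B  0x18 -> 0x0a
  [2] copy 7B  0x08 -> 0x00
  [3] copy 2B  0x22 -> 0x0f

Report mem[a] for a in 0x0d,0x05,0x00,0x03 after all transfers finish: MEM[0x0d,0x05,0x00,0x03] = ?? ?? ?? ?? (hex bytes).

D0: mem[0x18..0x19] <- [3c c1]
D1: mem[0x0a..0x0e] <- [3c c1 6e d9 e0]
D2: mem[0x00..0x06] <- [18 de 3c c1 6e d9 e0]
D3: mem[0x0f..0x10] <- [12 14]
query mem[0x0d]=0xd9, mem[0x05]=0xd9, mem[0x00]=0x18, mem[0x03]=0xc1

MEM[0x0d,0x05,0x00,0x03] = d9 d9 18 c1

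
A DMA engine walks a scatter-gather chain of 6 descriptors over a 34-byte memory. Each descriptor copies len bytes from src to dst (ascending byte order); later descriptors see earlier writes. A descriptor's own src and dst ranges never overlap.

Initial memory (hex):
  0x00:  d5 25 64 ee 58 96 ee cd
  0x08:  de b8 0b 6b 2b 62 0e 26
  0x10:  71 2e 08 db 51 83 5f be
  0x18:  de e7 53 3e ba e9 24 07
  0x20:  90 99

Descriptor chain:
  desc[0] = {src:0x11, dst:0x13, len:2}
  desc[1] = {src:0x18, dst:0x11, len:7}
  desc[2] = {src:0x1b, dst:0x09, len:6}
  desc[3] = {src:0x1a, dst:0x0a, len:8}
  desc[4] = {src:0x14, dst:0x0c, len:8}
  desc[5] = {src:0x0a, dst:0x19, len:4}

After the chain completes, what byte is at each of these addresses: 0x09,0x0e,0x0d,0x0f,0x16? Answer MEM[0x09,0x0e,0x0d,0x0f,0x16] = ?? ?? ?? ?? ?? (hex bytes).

MEM[0x09,0x0e,0x0d,0x0f,0x16] = 3e e9 ba 24 e9

D0: mem[0x13..0x14] <- [2e 08]
D1: mem[0x11..0x17] <- [de e7 53 3e ba e9 24]
D2: mem[0x09..0x0e] <- [3e ba e9 24 07 90]
D3: mem[0x0a..0x11] <- [53 3e ba e9 24 07 90 99]
D4: mem[0x0c..0x13] <- [3e ba e9 24 de e7 53 3e]
D5: mem[0x19..0x1c] <- [53 3e 3e ba]
query mem[0x09]=0x3e, mem[0x0e]=0xe9, mem[0x0d]=0xba, mem[0x0f]=0x24, mem[0x16]=0xe9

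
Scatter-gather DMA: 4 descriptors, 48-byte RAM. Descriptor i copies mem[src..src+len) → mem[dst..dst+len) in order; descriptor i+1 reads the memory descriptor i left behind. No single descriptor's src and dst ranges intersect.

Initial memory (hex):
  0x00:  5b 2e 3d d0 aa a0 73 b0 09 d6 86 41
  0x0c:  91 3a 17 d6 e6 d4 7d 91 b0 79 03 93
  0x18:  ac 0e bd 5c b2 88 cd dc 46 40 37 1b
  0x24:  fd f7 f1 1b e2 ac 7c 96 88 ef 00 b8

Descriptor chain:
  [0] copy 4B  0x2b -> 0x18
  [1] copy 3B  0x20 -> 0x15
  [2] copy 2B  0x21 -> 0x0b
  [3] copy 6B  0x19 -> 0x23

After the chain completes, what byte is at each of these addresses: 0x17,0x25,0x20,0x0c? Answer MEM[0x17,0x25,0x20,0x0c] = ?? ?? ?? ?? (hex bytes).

D0: mem[0x18..0x1b] <- [96 88 ef 00]
D1: mem[0x15..0x17] <- [46 40 37]
D2: mem[0x0b..0x0c] <- [40 37]
D3: mem[0x23..0x28] <- [88 ef 00 b2 88 cd]
query mem[0x17]=0x37, mem[0x25]=0x00, mem[0x20]=0x46, mem[0x0c]=0x37

MEM[0x17,0x25,0x20,0x0c] = 37 00 46 37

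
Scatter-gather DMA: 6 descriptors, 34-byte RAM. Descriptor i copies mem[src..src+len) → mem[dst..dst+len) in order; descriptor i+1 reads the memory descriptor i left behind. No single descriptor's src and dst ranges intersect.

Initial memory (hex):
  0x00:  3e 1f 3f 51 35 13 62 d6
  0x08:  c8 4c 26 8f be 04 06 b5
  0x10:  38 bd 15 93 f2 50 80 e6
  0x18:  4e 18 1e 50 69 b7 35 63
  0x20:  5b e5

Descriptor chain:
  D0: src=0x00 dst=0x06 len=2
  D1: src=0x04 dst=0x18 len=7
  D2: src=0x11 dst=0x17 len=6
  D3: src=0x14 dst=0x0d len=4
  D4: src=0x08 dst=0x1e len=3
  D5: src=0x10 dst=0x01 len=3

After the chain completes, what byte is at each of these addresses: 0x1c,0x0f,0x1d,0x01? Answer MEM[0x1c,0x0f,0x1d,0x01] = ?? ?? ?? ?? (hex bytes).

  after D0: wrote 2B at 0x06 = 3e1f
  after D1: wrote 7B at 0x18 = 35133e1fc84c26
  after D2: wrote 6B at 0x17 = bd1593f25080
  after D3: wrote 4B at 0x0d = f25080bd
  after D4: wrote 3B at 0x1e = c84c26
  after D5: wrote 3B at 0x01 = bdbd15
query mem[0x1c]=0x80, mem[0x0f]=0x80, mem[0x1d]=0x4c, mem[0x01]=0xbd

MEM[0x1c,0x0f,0x1d,0x01] = 80 80 4c bd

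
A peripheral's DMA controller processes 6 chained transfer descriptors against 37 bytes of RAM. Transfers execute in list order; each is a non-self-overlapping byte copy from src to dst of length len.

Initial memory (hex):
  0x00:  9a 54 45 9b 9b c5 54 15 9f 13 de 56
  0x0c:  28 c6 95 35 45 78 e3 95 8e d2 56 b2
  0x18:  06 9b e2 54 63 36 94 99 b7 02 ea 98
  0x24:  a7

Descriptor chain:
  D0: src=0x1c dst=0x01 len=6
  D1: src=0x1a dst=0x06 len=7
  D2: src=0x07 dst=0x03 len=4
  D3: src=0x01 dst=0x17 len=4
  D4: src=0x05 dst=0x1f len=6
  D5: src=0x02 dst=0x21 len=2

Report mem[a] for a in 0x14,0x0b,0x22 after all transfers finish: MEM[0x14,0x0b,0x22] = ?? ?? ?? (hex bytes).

MEM[0x14,0x0b,0x22] = 8e 99 54

#0 dst[0x01+6] := {0x63,0x36,0x94,0x99,0xb7,0x02}
#1 dst[0x06+7] := {0xe2,0x54,0x63,0x36,0x94,0x99,0xb7}
#2 dst[0x03+4] := {0x54,0x63,0x36,0x94}
#3 dst[0x17+4] := {0x63,0x36,0x54,0x63}
#4 dst[0x1f+6] := {0x36,0x94,0x54,0x63,0x36,0x94}
#5 dst[0x21+2] := {0x36,0x54}
query mem[0x14]=0x8e, mem[0x0b]=0x99, mem[0x22]=0x54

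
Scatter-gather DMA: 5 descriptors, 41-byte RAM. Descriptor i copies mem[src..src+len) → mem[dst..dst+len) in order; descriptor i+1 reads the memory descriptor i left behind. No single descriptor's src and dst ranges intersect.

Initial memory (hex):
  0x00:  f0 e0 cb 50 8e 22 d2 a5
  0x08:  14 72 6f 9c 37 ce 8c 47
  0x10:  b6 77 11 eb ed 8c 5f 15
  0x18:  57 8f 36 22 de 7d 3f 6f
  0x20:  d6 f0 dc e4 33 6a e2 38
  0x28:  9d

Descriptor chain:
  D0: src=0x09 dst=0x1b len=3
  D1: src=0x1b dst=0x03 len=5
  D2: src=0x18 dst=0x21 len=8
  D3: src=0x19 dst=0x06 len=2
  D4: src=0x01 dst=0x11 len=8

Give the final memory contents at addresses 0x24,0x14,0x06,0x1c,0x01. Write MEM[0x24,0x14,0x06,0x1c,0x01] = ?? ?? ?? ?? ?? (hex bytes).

  after D0: wrote 3B at 0x1b = 726f9c
  after D1: wrote 5B at 0x03 = 726f9c3f6f
  after D2: wrote 8B at 0x21 = 578f36726f9c3f6f
  after D3: wrote 2B at 0x06 = 8f36
  after D4: wrote 8B at 0x11 = e0cb726f9c8f3614
query mem[0x24]=0x72, mem[0x14]=0x6f, mem[0x06]=0x8f, mem[0x1c]=0x6f, mem[0x01]=0xe0

MEM[0x24,0x14,0x06,0x1c,0x01] = 72 6f 8f 6f e0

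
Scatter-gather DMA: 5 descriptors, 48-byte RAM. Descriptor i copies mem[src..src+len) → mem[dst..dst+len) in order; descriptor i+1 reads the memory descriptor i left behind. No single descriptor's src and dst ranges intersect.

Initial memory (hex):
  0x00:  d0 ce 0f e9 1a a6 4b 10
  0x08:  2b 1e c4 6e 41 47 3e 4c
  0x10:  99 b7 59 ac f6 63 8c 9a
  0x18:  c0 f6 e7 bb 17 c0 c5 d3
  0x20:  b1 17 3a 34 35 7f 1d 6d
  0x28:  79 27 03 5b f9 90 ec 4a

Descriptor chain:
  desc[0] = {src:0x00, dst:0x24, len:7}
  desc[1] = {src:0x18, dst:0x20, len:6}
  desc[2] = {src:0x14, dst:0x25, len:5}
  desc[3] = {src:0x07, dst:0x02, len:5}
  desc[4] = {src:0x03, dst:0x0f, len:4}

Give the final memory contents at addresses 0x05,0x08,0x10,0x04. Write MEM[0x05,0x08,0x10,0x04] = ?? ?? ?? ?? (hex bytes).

[0] 0x00->0x24 len=7 : d0 ce 0f e9 1a a6 4b
[1] 0x18->0x20 len=6 : c0 f6 e7 bb 17 c0
[2] 0x14->0x25 len=5 : f6 63 8c 9a c0
[3] 0x07->0x02 len=5 : 10 2b 1e c4 6e
[4] 0x03->0x0f len=4 : 2b 1e c4 6e
query mem[0x05]=0xc4, mem[0x08]=0x2b, mem[0x10]=0x1e, mem[0x04]=0x1e

MEM[0x05,0x08,0x10,0x04] = c4 2b 1e 1e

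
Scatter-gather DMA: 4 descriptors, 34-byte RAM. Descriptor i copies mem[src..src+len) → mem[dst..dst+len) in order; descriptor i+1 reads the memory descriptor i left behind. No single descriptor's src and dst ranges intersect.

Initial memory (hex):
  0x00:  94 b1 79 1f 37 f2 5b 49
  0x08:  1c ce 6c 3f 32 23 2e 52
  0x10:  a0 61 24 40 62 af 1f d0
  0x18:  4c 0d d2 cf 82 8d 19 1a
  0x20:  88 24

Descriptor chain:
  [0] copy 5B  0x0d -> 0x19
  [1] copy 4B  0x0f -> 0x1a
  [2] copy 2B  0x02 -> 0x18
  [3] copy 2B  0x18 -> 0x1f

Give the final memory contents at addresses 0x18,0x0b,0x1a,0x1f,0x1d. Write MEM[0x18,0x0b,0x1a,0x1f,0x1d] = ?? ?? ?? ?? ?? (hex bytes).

D0: mem[0x19..0x1d] <- [23 2e 52 a0 61]
D1: mem[0x1a..0x1d] <- [52 a0 61 24]
D2: mem[0x18..0x19] <- [79 1f]
D3: mem[0x1f..0x20] <- [79 1f]
query mem[0x18]=0x79, mem[0x0b]=0x3f, mem[0x1a]=0x52, mem[0x1f]=0x79, mem[0x1d]=0x24

MEM[0x18,0x0b,0x1a,0x1f,0x1d] = 79 3f 52 79 24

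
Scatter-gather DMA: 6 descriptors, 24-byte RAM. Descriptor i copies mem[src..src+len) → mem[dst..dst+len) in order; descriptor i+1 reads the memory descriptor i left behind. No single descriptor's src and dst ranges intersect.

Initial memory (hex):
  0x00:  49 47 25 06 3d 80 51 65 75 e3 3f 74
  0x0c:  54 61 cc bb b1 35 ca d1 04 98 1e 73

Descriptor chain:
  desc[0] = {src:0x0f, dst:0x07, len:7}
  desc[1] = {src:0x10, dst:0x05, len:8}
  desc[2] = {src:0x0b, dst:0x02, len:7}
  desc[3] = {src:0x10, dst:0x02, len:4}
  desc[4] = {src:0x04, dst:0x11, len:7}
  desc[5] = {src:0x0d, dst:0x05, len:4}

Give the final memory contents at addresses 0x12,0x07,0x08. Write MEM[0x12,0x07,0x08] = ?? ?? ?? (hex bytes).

  after D0: wrote 7B at 0x07 = bbb135cad10498
  after D1: wrote 8B at 0x05 = b135cad104981e73
  after D2: wrote 7B at 0x02 = 1e7398ccbbb135
  after D3: wrote 4B at 0x02 = b135cad1
  after D4: wrote 7B at 0x11 = cad1bbb1350498
  after D5: wrote 4B at 0x05 = 98ccbbb1
query mem[0x12]=0xd1, mem[0x07]=0xbb, mem[0x08]=0xb1

MEM[0x12,0x07,0x08] = d1 bb b1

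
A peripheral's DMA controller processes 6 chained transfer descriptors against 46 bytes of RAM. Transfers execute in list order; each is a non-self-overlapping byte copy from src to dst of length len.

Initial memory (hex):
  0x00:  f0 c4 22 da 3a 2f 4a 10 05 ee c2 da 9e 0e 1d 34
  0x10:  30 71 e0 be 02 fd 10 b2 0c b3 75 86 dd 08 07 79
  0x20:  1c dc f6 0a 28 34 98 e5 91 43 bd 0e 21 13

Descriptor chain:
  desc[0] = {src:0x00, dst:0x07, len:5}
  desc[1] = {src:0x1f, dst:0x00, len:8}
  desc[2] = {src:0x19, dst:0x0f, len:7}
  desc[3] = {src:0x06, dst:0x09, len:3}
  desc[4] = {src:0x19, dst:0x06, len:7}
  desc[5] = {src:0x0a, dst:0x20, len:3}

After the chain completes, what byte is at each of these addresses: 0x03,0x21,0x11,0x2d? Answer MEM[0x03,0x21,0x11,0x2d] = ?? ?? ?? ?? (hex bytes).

  after D0: wrote 5B at 0x07 = f0c422da3a
  after D1: wrote 8B at 0x00 = 791cdcf60a283498
  after D2: wrote 7B at 0x0f = b37586dd080779
  after D3: wrote 3B at 0x09 = 3498c4
  after D4: wrote 7B at 0x06 = b37586dd080779
  after D5: wrote 3B at 0x20 = 080779
query mem[0x03]=0xf6, mem[0x21]=0x07, mem[0x11]=0x86, mem[0x2d]=0x13

MEM[0x03,0x21,0x11,0x2d] = f6 07 86 13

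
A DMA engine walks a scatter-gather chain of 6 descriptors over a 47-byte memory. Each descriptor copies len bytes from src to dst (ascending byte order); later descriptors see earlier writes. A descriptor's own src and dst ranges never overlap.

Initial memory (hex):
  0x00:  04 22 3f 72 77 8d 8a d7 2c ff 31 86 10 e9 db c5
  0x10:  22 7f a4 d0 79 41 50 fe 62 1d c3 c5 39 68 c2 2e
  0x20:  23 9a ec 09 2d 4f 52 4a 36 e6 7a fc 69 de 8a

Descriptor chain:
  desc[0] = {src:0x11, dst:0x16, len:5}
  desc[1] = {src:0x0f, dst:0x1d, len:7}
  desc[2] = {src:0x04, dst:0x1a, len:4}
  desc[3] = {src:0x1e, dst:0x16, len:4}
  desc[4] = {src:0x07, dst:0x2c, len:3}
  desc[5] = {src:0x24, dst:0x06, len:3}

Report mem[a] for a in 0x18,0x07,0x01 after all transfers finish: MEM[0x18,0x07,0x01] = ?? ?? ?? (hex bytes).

#0 dst[0x16+5] := {0x7f,0xa4,0xd0,0x79,0x41}
#1 dst[0x1d+7] := {0xc5,0x22,0x7f,0xa4,0xd0,0x79,0x41}
#2 dst[0x1a+4] := {0x77,0x8d,0x8a,0xd7}
#3 dst[0x16+4] := {0x22,0x7f,0xa4,0xd0}
#4 dst[0x2c+3] := {0xd7,0x2c,0xff}
#5 dst[0x06+3] := {0x2d,0x4f,0x52}
query mem[0x18]=0xa4, mem[0x07]=0x4f, mem[0x01]=0x22

MEM[0x18,0x07,0x01] = a4 4f 22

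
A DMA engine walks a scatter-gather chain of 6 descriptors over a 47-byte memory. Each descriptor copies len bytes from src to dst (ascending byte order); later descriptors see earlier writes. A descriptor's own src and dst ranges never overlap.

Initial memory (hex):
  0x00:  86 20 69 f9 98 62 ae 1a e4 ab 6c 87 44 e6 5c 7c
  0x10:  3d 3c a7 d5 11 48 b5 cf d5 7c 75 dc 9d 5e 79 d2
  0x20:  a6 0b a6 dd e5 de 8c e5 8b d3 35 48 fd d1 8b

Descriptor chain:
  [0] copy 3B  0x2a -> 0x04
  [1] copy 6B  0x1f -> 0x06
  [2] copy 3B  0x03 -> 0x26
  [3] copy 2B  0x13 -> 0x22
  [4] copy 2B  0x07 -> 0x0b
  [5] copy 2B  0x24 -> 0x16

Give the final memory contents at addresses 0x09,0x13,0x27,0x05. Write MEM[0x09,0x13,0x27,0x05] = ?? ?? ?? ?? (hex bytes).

  after D0: wrote 3B at 0x04 = 3548fd
  after D1: wrote 6B at 0x06 = d2a60ba6dde5
  after D2: wrote 3B at 0x26 = f93548
  after D3: wrote 2B at 0x22 = d511
  after D4: wrote 2B at 0x0b = a60b
  after D5: wrote 2B at 0x16 = e5de
query mem[0x09]=0xa6, mem[0x13]=0xd5, mem[0x27]=0x35, mem[0x05]=0x48

MEM[0x09,0x13,0x27,0x05] = a6 d5 35 48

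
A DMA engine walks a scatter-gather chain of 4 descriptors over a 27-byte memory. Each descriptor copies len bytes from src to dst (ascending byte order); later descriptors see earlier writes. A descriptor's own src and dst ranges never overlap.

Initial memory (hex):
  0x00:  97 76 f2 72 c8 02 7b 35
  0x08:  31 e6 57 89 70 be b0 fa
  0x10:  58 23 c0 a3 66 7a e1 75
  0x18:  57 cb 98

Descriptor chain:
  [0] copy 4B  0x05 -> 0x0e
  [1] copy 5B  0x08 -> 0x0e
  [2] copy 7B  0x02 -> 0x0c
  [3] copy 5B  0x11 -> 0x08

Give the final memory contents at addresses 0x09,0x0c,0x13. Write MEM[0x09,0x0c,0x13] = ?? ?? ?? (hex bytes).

#0 dst[0x0e+4] := {0x02,0x7b,0x35,0x31}
#1 dst[0x0e+5] := {0x31,0xe6,0x57,0x89,0x70}
#2 dst[0x0c+7] := {0xf2,0x72,0xc8,0x02,0x7b,0x35,0x31}
#3 dst[0x08+5] := {0x35,0x31,0xa3,0x66,0x7a}
query mem[0x09]=0x31, mem[0x0c]=0x7a, mem[0x13]=0xa3

MEM[0x09,0x0c,0x13] = 31 7a a3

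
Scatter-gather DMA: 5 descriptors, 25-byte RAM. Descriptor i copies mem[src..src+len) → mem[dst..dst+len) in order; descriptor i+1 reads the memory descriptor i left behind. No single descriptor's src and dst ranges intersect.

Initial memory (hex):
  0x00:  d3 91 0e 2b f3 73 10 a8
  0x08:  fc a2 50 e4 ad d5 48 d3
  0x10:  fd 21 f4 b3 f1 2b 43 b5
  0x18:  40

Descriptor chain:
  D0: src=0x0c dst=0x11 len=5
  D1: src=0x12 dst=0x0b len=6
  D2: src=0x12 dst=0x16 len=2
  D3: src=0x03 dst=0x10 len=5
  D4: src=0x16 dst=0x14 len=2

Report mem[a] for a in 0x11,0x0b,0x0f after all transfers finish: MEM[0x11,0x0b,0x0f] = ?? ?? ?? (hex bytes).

MEM[0x11,0x0b,0x0f] = f3 d5 43

#0 dst[0x11+5] := {0xad,0xd5,0x48,0xd3,0xfd}
#1 dst[0x0b+6] := {0xd5,0x48,0xd3,0xfd,0x43,0xb5}
#2 dst[0x16+2] := {0xd5,0x48}
#3 dst[0x10+5] := {0x2b,0xf3,0x73,0x10,0xa8}
#4 dst[0x14+2] := {0xd5,0x48}
query mem[0x11]=0xf3, mem[0x0b]=0xd5, mem[0x0f]=0x43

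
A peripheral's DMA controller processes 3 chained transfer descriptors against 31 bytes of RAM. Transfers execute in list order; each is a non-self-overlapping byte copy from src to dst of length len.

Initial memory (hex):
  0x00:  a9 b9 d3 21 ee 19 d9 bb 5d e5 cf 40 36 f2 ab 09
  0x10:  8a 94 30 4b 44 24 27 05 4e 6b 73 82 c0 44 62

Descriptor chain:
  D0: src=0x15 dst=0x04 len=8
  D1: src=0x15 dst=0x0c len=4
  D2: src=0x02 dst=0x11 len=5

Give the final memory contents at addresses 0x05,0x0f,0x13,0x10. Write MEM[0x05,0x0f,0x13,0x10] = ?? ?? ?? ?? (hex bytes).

[0] 0x15->0x04 len=8 : 24 27 05 4e 6b 73 82 c0
[1] 0x15->0x0c len=4 : 24 27 05 4e
[2] 0x02->0x11 len=5 : d3 21 24 27 05
query mem[0x05]=0x27, mem[0x0f]=0x4e, mem[0x13]=0x24, mem[0x10]=0x8a

MEM[0x05,0x0f,0x13,0x10] = 27 4e 24 8a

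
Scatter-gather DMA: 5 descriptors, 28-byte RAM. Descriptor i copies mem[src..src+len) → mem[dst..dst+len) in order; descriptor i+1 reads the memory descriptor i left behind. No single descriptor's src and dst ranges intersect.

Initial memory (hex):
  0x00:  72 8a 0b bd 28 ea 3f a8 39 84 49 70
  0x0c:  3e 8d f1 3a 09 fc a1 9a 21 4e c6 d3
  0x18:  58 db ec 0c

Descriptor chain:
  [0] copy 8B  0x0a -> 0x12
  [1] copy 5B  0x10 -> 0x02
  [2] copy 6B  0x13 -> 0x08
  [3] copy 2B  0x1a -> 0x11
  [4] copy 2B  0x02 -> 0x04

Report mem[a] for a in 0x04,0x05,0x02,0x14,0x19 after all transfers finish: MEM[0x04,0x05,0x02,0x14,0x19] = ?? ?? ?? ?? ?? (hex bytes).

MEM[0x04,0x05,0x02,0x14,0x19] = 09 fc 09 3e fc

D0: mem[0x12..0x19] <- [49 70 3e 8d f1 3a 09 fc]
D1: mem[0x02..0x06] <- [09 fc 49 70 3e]
D2: mem[0x08..0x0d] <- [70 3e 8d f1 3a 09]
D3: mem[0x11..0x12] <- [ec 0c]
D4: mem[0x04..0x05] <- [09 fc]
query mem[0x04]=0x09, mem[0x05]=0xfc, mem[0x02]=0x09, mem[0x14]=0x3e, mem[0x19]=0xfc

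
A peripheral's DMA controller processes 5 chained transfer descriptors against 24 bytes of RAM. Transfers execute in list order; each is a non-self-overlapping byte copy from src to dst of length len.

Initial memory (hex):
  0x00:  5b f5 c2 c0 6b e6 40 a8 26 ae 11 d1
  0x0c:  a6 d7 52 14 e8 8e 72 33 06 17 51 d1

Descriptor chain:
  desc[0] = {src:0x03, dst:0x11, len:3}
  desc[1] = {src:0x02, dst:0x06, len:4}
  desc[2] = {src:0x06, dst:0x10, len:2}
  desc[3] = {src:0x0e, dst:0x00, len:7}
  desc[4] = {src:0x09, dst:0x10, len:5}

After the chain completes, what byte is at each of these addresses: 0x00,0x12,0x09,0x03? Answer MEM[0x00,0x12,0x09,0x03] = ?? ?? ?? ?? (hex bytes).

  after D0: wrote 3B at 0x11 = c06be6
  after D1: wrote 4B at 0x06 = c2c06be6
  after D2: wrote 2B at 0x10 = c2c0
  after D3: wrote 7B at 0x00 = 5214c2c06be606
  after D4: wrote 5B at 0x10 = e611d1a6d7
query mem[0x00]=0x52, mem[0x12]=0xd1, mem[0x09]=0xe6, mem[0x03]=0xc0

MEM[0x00,0x12,0x09,0x03] = 52 d1 e6 c0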